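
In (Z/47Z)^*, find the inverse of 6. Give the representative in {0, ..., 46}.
6^(−1) ≡ 8 (mod 47)

Apply the extended Euclidean algorithm to (47, 6), tracking rows (r, s, t) with s·47 + t·6 = r. Each division r_prev = q·r_cur + r_new produces the new row as (previous row) − q·(current row):
  row A: (47, 1, 0)   [1·47 + 0·6 = 47]
  row B: (6, 0, 1)   [0·47 + 1·6 = 6]
  47 = 7·6 + 5   → row C = row A − 7·row B = (5, 1, −7)   [check: 1·47 − 7·6 = 5]
  6 = 1·5 + 1   → row D = row B − 1·row C = (1, −1, 8)   [check: −1·47 + 8·6 = 1]
  5 = 5·1 + 0   → remainder 0, stop. gcd = 1 (last nonzero row D).
The gcd is 1, so 6 is invertible mod 47. The last nonzero row gives −1·47 + 8·6 = 1, so t = 8. So 6^(−1) ≡ 8 (mod 47). Verify: 6 · 8 = 48 ≡ 1 (mod 47). ✓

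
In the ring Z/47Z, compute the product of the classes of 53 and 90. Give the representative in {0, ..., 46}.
23

Reduce the factors first: 53 ≡ 6, 90 ≡ 43 (mod 47), so 53 · 90 ≡ 6 · 43 (mod 47). 6 · 43 = 258. Dividing by 47: 258 = 5·47 + 23. So (53 · 90) mod 47 = 23.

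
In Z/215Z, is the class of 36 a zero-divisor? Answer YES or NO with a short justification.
gcd(36, 215) = 1, so 36 is a unit in Z/215Z (it has a multiplicative inverse). A unit cannot be a zero-divisor: if 36·b ≡ 0 then multiplying both sides by 36^(−1) gives b ≡ 0. So 36 is not a zero-divisor.

Final answer: NO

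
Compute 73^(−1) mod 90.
73^(−1) ≡ 37 (mod 90)

Apply the extended Euclidean algorithm to (90, 73), tracking rows (r, s, t) with s·90 + t·73 = r. Each division r_prev = q·r_cur + r_new produces the new row as (previous row) − q·(current row):
  row A: (90, 1, 0)   [1·90 + 0·73 = 90]
  row B: (73, 0, 1)   [0·90 + 1·73 = 73]
  90 = 1·73 + 17   → row C = row A − 1·row B = (17, 1, −1)   [check: 1·90 − 1·73 = 17]
  73 = 4·17 + 5   → row D = row B − 4·row C = (5, −4, 5)   [check: −4·90 + 5·73 = 5]
  17 = 3·5 + 2   → row E = row C − 3·row D = (2, 13, −16)   [check: 13·90 − 16·73 = 2]
  5 = 2·2 + 1   → row F = row D − 2·row E = (1, −30, 37)   [check: −30·90 + 37·73 = 1]
  2 = 2·1 + 0   → remainder 0, stop. gcd = 1 (last nonzero row F).
The gcd is 1, so 73 is invertible mod 90. The last nonzero row gives −30·90 + 37·73 = 1, so t = 37. So 73^(−1) ≡ 37 (mod 90). Verify: 73 · 37 = 2701 ≡ 1 (mod 90). ✓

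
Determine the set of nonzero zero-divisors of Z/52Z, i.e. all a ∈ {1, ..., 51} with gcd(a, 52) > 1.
An element a ∈ Z/52Z (with a ≠ 0) is a zero-divisor iff gcd(a, 52) > 1 (because a is a unit precisely when gcd(a, n) = 1, and in Z/nZ every nonzero, non-unit element is a zero-divisor). Scan a = 1, ..., 51 and keep those with gcd(a, 52) > 1:
  gcd(2, 52) = 2, gcd(4, 52) = 4, gcd(6, 52) = 2, gcd(8, 52) = 4, gcd(10, 52) = 2, gcd(12, 52) = 4, gcd(13, 52) = 13, gcd(14, 52) = 2, gcd(16, 52) = 4, gcd(18, 52) = 2, gcd(20, 52) = 4, gcd(22, 52) = 2, gcd(24, 52) = 4, gcd(26, 52) = 26, gcd(28, 52) = 4, gcd(30, 52) = 2, gcd(32, 52) = 4, gcd(34, 52) = 2, gcd(36, 52) = 4, gcd(38, 52) = 2, gcd(39, 52) = 13, gcd(40, 52) = 4, gcd(42, 52) = 2, gcd(44, 52) = 4, gcd(46, 52) = 2, gcd(48, 52) = 4, gcd(50, 52) = 2.
All other a ∈ {1, ..., 51} have gcd(a, 52) = 1 and are units. So the nonzero zero-divisors are exactly the 27 values of a appearing in this scan.

Final answer: nonzero zero-divisors of Z/52Z = {2, 4, 6, 8, 10, 12, 13, 14, 16, 18, 20, 22, 24, 26, 28, 30, 32, 34, 36, 38, 39, 40, 42, 44, 46, 48, 50}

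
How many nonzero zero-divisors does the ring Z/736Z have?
In Z/736Z each nonzero element is either a unit (gcd with 736 is 1) or a zero-divisor (gcd > 1). The number of units is φ(736): factorise 736 = 2^5 · 23, so φ(736) = (2^5 − 2^4) · (23 − 1) = 16 · 22 = 352. The nonzero elements number 736 − 1 = 735. Hence the nonzero zero-divisors number 735 − 352 = 383.

Final answer: Z/736Z has 383 nonzero zero-divisors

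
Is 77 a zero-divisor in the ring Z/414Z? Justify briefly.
NO

gcd(77, 414) = 1, so 77 is a unit in Z/414Z (it has a multiplicative inverse). A unit cannot be a zero-divisor: if 77·b ≡ 0 then multiplying both sides by 77^(−1) gives b ≡ 0. So 77 is not a zero-divisor.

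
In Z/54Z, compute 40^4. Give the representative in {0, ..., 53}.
Use repeated squaring. Binary(4) = 100. Walk through the bits of the exponent 4 left-to-right: at each bit after the leading one, square the running value, then multiply by 40 if the bit is 1 (always reducing mod 54):
  bit 1 = 1 (leading): start with 40.
  bit 2 = 0: square 40^2 = 1600 ≡ 34 (mod 54).
  bit 3 = 0: square 34^2 = 1156 ≡ 22 (mod 54).
Final value: 40^4 ≡ 22 (mod 54).

Final answer: 22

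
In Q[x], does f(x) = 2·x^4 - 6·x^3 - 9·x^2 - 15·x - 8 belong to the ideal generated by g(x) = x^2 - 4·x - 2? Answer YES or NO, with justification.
In Q[x] the ideal (g) consists of all multiples of g, so f ∈ (g) iff g | f, i.e. iff the remainder of f on division by g is 0. Divide f by g (g is monic, so eliminate the leading term of the running remainder at each step):
  leading term 2·x^4: subtract (2·x^2)·g(x) = 2·x^4 - 8·x^3 - 4·x^2, leaving 2·x^3 - 5·x^2 - 15·x - 8
  leading term 2·x^3: subtract (2·x)·g(x) = 2·x^3 - 8·x^2 - 4·x, leaving 3·x^2 - 11·x - 8
  leading term 3·x^2: subtract (3)·g(x) = 3·x^2 - 12·x - 6, leaving x - 2
The remainder r(x) = x - 2 ≠ 0 (and deg r < deg g), so g ∤ f, i.e. f ∉ (g).

Final answer: NO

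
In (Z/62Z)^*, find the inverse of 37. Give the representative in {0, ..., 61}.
37^(−1) ≡ 57 (mod 62)

Apply the extended Euclidean algorithm to (62, 37), tracking rows (r, s, t) with s·62 + t·37 = r. Each division r_prev = q·r_cur + r_new produces the new row as (previous row) − q·(current row):
  row A: (62, 1, 0)   [1·62 + 0·37 = 62]
  row B: (37, 0, 1)   [0·62 + 1·37 = 37]
  62 = 1·37 + 25   → row C = row A − 1·row B = (25, 1, −1)   [check: 1·62 − 1·37 = 25]
  37 = 1·25 + 12   → row D = row B − 1·row C = (12, −1, 2)   [check: −1·62 + 2·37 = 12]
  25 = 2·12 + 1   → row E = row C − 2·row D = (1, 3, −5)   [check: 3·62 − 5·37 = 1]
  12 = 12·1 + 0   → remainder 0, stop. gcd = 1 (last nonzero row E).
The gcd is 1, so 37 is invertible mod 62. The last nonzero row gives 3·62 − 5·37 = 1, so t = −5. So 37^(−1) ≡ −5 ≡ 57 (mod 62). Verify: 37 · 57 = 2109 ≡ 1 (mod 62). ✓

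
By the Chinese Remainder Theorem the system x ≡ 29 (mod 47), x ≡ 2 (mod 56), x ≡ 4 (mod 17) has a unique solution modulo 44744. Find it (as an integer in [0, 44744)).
The moduli 47, 56, 17 are pairwise coprime, so by the CRT there is a unique solution mod 47·56·17 = 44744.
Solve by successive substitution. Start with x ≡ 29 (mod 47).
  Combine with x ≡ 2 (mod 56): write x = 29 + 47·t and require 29 + 47·t ≡ 2 (mod 56), i.e. 47·t ≡ 2 − 29 ≡ 29 (mod 56). Since 47^(−1) ≡ 31 (mod 56), t ≡ 31·29 ≡ 3 (mod 56). So x ≡ 29 + 47·3 = 170 (mod 2632).
  Combine with x ≡ 4 (mod 17): write x = 170 + 2632·t and require 170 + 2632·t ≡ 4 (mod 17), i.e. 2632·t ≡ 4 − 170 ≡ 4 (mod 17). Since 2632^(−1) ≡ 11 (mod 17) (2632 ≡ 14 (mod 17)), t ≡ 11·4 ≡ 10 (mod 17). So x ≡ 170 + 2632·10 = 26490 (mod 44744).
Unique solution in [0, 44744): x = 26490.

Final answer: x ≡ 26490 (mod 44744); the representative in [0, 44744) is 26490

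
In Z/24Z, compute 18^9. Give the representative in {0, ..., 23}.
Use repeated squaring. Binary(9) = 1001. Walk through the bits of the exponent 9 left-to-right: at each bit after the leading one, square the running value, then multiply by 18 if the bit is 1 (always reducing mod 24):
  bit 1 = 1 (leading): start with 18.
  bit 2 = 0: square 18^2 = 324 ≡ 12 (mod 24).
  bit 3 = 0: square 12^2 = 144 ≡ 0 (mod 24).
  bit 4 = 1: square 0^2 = 0; bit is 1, so multiply 0·18 = 0 (mod 24).
Final value: 18^9 ≡ 0 (mod 24).

Final answer: 0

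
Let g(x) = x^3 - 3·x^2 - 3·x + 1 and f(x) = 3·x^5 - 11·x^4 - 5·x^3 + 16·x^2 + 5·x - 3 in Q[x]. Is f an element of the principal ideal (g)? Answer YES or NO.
NO

In Q[x] the ideal (g) consists of all multiples of g, so f ∈ (g) iff g | f, i.e. iff the remainder of f on division by g is 0. Divide f by g (g is monic, so eliminate the leading term of the running remainder at each step):
  leading term 3·x^5: subtract (3·x^2)·g(x) = 3·x^5 - 9·x^4 - 9·x^3 + 3·x^2, leaving -2·x^4 + 4·x^3 + 13·x^2 + 5·x - 3
  leading term -2·x^4: subtract (-2·x)·g(x) = -2·x^4 + 6·x^3 + 6·x^2 - 2·x, leaving -2·x^3 + 7·x^2 + 7·x - 3
  leading term -2·x^3: subtract (-2)·g(x) = -2·x^3 + 6·x^2 + 6·x - 2, leaving x^2 + x - 1
The remainder r(x) = x^2 + x - 1 ≠ 0 (and deg r < deg g), so g ∤ f, i.e. f ∉ (g).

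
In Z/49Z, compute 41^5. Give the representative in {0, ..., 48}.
13

Use repeated squaring. Binary(5) = 101. Walk through the bits of the exponent 5 left-to-right: at each bit after the leading one, square the running value, then multiply by 41 if the bit is 1 (always reducing mod 49):
  bit 1 = 1 (leading): start with 41.
  bit 2 = 0: square 41^2 = 1681 ≡ 15 (mod 49).
  bit 3 = 1: square 15^2 = 225 ≡ 29; bit is 1, so multiply 29·41 = 1189 ≡ 13 (mod 49).
Final value: 41^5 ≡ 13 (mod 49).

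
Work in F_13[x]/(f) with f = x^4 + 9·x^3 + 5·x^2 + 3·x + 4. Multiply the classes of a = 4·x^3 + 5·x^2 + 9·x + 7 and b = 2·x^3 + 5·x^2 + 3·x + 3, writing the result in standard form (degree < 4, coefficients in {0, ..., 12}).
Multiply as integer polynomials: a · b = 8·x^6 + 30·x^5 + 55·x^4 + 86·x^3 + 77·x^2 + 48·x + 21. Reducing coefficients mod 13: a · b ≡ 8·x^6 + 4·x^5 + 3·x^4 + 8·x^3 + 12·x^2 + 9·x + 8. Now divide by f(x) = x^4 + 9·x^3 + 5·x^2 + 3·x + 4 in F_13[x], eliminating the leading term at each step:
  leading term 8·x^6: subtract (8·x^2)·f(x) = 8·x^6 + 7·x^5 + x^4 + 11·x^3 + 6·x^2, leaving 10·x^5 + 2·x^4 + 10·x^3 + 6·x^2 + 9·x + 8 (coefficients mod 13)
  leading term 10·x^5: subtract (10·x)·f(x) = 10·x^5 + 12·x^4 + 11·x^3 + 4·x^2 + x, leaving 3·x^4 + 12·x^3 + 2·x^2 + 8·x + 8 (coefficients mod 13)
  leading term 3·x^4: subtract (3)·f(x) = 3·x^4 + x^3 + 2·x^2 + 9·x + 12, leaving 11·x^3 + 12·x + 9 (coefficients mod 13)
The degree is now < 4, so this is the remainder. Hence a · b ≡ 11·x^3 + 12·x + 9 in F_13[x]/(f).

Final answer: a · b ≡ 11·x^3 + 12·x + 9 (mod f(x))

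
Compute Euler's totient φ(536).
φ is multiplicative, with φ(p^e) = p^e − p^(e−1). Factorise 536 = 2^3 · 67. Then
  φ(536) = (2^3 − 2^2) · (67 − 1) = 4 · 66 = 264.

Final answer: φ(536) = 264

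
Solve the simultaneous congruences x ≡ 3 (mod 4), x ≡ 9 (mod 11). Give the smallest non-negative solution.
x ≡ 31 (mod 44); the representative in [0, 44) is 31

The moduli 4, 11 are pairwise coprime, so by the CRT there is a unique solution mod 4·11 = 44.
Solve by successive substitution. Start with x ≡ 3 (mod 4).
  Combine with x ≡ 9 (mod 11): write x = 3 + 4·t and require 3 + 4·t ≡ 9 (mod 11), i.e. 4·t ≡ 9 − 3 ≡ 6 (mod 11). Since 4^(−1) ≡ 3 (mod 11), t ≡ 3·6 ≡ 7 (mod 11). So x ≡ 3 + 4·7 = 31 (mod 44).
Unique solution in [0, 44): x = 31.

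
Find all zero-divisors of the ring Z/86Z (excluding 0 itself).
An element a ∈ Z/86Z (with a ≠ 0) is a zero-divisor iff gcd(a, 86) > 1 (because a is a unit precisely when gcd(a, n) = 1, and in Z/nZ every nonzero, non-unit element is a zero-divisor). Scan a = 1, ..., 85 and keep those with gcd(a, 86) > 1:
  gcd(2, 86) = 2, gcd(4, 86) = 2, gcd(6, 86) = 2, gcd(8, 86) = 2, gcd(10, 86) = 2, gcd(12, 86) = 2, gcd(14, 86) = 2, gcd(16, 86) = 2, gcd(18, 86) = 2, gcd(20, 86) = 2, gcd(22, 86) = 2, gcd(24, 86) = 2, gcd(26, 86) = 2, gcd(28, 86) = 2, gcd(30, 86) = 2, gcd(32, 86) = 2, gcd(34, 86) = 2, gcd(36, 86) = 2, gcd(38, 86) = 2, gcd(40, 86) = 2, gcd(42, 86) = 2, gcd(43, 86) = 43, gcd(44, 86) = 2, gcd(46, 86) = 2, gcd(48, 86) = 2, gcd(50, 86) = 2, gcd(52, 86) = 2, gcd(54, 86) = 2, gcd(56, 86) = 2, gcd(58, 86) = 2, gcd(60, 86) = 2, gcd(62, 86) = 2, gcd(64, 86) = 2, gcd(66, 86) = 2, gcd(68, 86) = 2, gcd(70, 86) = 2, gcd(72, 86) = 2, gcd(74, 86) = 2, gcd(76, 86) = 2, gcd(78, 86) = 2, gcd(80, 86) = 2, gcd(82, 86) = 2, gcd(84, 86) = 2.
All other a ∈ {1, ..., 85} have gcd(a, 86) = 1 and are units. So the nonzero zero-divisors are exactly the 43 values of a appearing in this scan.

Final answer: nonzero zero-divisors of Z/86Z = {2, 4, 6, 8, 10, 12, 14, 16, 18, 20, 22, 24, 26, 28, 30, 32, 34, 36, 38, 40, 42, 43, 44, 46, 48, 50, 52, 54, 56, 58, 60, 62, 64, 66, 68, 70, 72, 74, 76, 78, 80, 82, 84}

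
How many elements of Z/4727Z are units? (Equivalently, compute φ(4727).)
An element a ∈ Z/4727Z is a unit iff gcd(a, 4727) = 1, so the number of units is φ(4727). φ is multiplicative, with φ(p^e) = p^e − p^(e−1). Factorise 4727 = 29 · 163. Then
  φ(4727) = (29 − 1) · (163 − 1) = 28 · 162 = 4536.

Final answer: Z/4727Z has φ(4727) = 4536 units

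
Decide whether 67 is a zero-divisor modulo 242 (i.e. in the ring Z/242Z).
gcd(67, 242) = 1, so 67 is a unit in Z/242Z (it has a multiplicative inverse). A unit cannot be a zero-divisor: if 67·b ≡ 0 then multiplying both sides by 67^(−1) gives b ≡ 0. So 67 is not a zero-divisor.

Final answer: NO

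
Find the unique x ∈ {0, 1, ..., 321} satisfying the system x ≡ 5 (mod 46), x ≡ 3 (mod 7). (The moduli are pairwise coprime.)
The moduli 46, 7 are pairwise coprime, so by the CRT there is a unique solution mod 46·7 = 322.
Solve by successive substitution. Start with x ≡ 5 (mod 46).
  Combine with x ≡ 3 (mod 7): write x = 5 + 46·t and require 5 + 46·t ≡ 3 (mod 7), i.e. 46·t ≡ 3 − 5 ≡ 5 (mod 7). Since 46^(−1) ≡ 2 (mod 7) (46 ≡ 4 (mod 7)), t ≡ 2·5 ≡ 3 (mod 7). So x ≡ 5 + 46·3 = 143 (mod 322).
Unique solution in [0, 322): x = 143.

Final answer: x ≡ 143 (mod 322); the representative in [0, 322) is 143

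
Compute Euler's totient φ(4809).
φ(4809) = 2736

φ is multiplicative, with φ(p^e) = p^e − p^(e−1). Factorise 4809 = 3 · 7 · 229. Then
  φ(4809) = (3 − 1) · (7 − 1) · (229 − 1) = 2 · 6 · 228 = 2736.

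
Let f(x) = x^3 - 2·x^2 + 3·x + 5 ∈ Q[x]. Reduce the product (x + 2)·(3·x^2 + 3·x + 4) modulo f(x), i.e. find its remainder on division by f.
First multiply in Q[x] without reducing: a · b = 3·x^3 + 9·x^2 + 10·x + 8. Now divide by f(x) = x^3 - 2·x^2 + 3·x + 5, eliminating the leading term at each step:
  leading term 3·x^3: subtract (3)·f(x) = 3·x^3 - 6·x^2 + 9·x + 15, leaving 15·x^2 + x - 7
The degree is now < 3, so this is the remainder. Hence a · b ≡ 15·x^2 + x - 7 in Q[x]/(f).

Final answer: a · b ≡ 15·x^2 + x - 7 (mod f(x))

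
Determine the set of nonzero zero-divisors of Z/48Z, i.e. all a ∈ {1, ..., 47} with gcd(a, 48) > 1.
nonzero zero-divisors of Z/48Z = {2, 3, 4, 6, 8, 9, 10, 12, 14, 15, 16, 18, 20, 21, 22, 24, 26, 27, 28, 30, 32, 33, 34, 36, 38, 39, 40, 42, 44, 45, 46}

An element a ∈ Z/48Z (with a ≠ 0) is a zero-divisor iff gcd(a, 48) > 1 (because a is a unit precisely when gcd(a, n) = 1, and in Z/nZ every nonzero, non-unit element is a zero-divisor). Scan a = 1, ..., 47 and keep those with gcd(a, 48) > 1:
  gcd(2, 48) = 2, gcd(3, 48) = 3, gcd(4, 48) = 4, gcd(6, 48) = 6, gcd(8, 48) = 8, gcd(9, 48) = 3, gcd(10, 48) = 2, gcd(12, 48) = 12, gcd(14, 48) = 2, gcd(15, 48) = 3, gcd(16, 48) = 16, gcd(18, 48) = 6, gcd(20, 48) = 4, gcd(21, 48) = 3, gcd(22, 48) = 2, gcd(24, 48) = 24, gcd(26, 48) = 2, gcd(27, 48) = 3, gcd(28, 48) = 4, gcd(30, 48) = 6, gcd(32, 48) = 16, gcd(33, 48) = 3, gcd(34, 48) = 2, gcd(36, 48) = 12, gcd(38, 48) = 2, gcd(39, 48) = 3, gcd(40, 48) = 8, gcd(42, 48) = 6, gcd(44, 48) = 4, gcd(45, 48) = 3, gcd(46, 48) = 2.
All other a ∈ {1, ..., 47} have gcd(a, 48) = 1 and are units. So the nonzero zero-divisors are exactly the 31 values of a appearing in this scan.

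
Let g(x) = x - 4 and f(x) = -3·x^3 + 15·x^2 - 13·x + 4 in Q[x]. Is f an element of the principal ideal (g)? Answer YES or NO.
YES

In Q[x] the ideal (g) consists of all multiples of g, so f ∈ (g) iff g | f, i.e. iff the remainder of f on division by g is 0. Divide f by g (g is monic, so eliminate the leading term of the running remainder at each step):
  leading term -3·x^3: subtract (-3·x^2)·g(x) = -3·x^3 + 12·x^2, leaving 3·x^2 - 13·x + 4
  leading term 3·x^2: subtract (3·x)·g(x) = 3·x^2 - 12·x, leaving 4 - x
  leading term -x: subtract (-1)·g(x) = 4 - x, leaving 0
The remainder is 0, so f(x) = g(x) · h(x) with h(x) = -3·x^2 + 3·x - 1. Hence g | f, i.e. f ∈ (g).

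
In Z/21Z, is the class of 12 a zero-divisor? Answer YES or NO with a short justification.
YES

gcd(12, 21) = 3 > 1, so 12 is not a unit in Z/21Z. In Z/nZ every nonzero non-unit is a zero-divisor: explicitly, take b = 21/gcd = 7 ≠ 0 (mod 21); then 12·7 = 84 = 4·21, i.e. 12·7 ≡ 0 (mod 21). So 12 is a zero-divisor.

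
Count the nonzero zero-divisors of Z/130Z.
In Z/130Z each nonzero element is either a unit (gcd with 130 is 1) or a zero-divisor (gcd > 1). The number of units is φ(130): factorise 130 = 2 · 5 · 13, so φ(130) = (2 − 1) · (5 − 1) · (13 − 1) = 1 · 4 · 12 = 48. The nonzero elements number 130 − 1 = 129. Hence the nonzero zero-divisors number 129 − 48 = 81.

Final answer: Z/130Z has 81 nonzero zero-divisors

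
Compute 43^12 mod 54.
Use repeated squaring. Binary(12) = 1100. Walk through the bits of the exponent 12 left-to-right: at each bit after the leading one, square the running value, then multiply by 43 if the bit is 1 (always reducing mod 54):
  bit 1 = 1 (leading): start with 43.
  bit 2 = 1: square 43^2 = 1849 ≡ 13; bit is 1, so multiply 13·43 = 559 ≡ 19 (mod 54).
  bit 3 = 0: square 19^2 = 361 ≡ 37 (mod 54).
  bit 4 = 0: square 37^2 = 1369 ≡ 19 (mod 54).
Final value: 43^12 ≡ 19 (mod 54).

Final answer: 19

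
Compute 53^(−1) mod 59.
Apply the extended Euclidean algorithm to (59, 53), tracking rows (r, s, t) with s·59 + t·53 = r. Each division r_prev = q·r_cur + r_new produces the new row as (previous row) − q·(current row):
  row A: (59, 1, 0)   [1·59 + 0·53 = 59]
  row B: (53, 0, 1)   [0·59 + 1·53 = 53]
  59 = 1·53 + 6   → row C = row A − 1·row B = (6, 1, −1)   [check: 1·59 − 1·53 = 6]
  53 = 8·6 + 5   → row D = row B − 8·row C = (5, −8, 9)   [check: −8·59 + 9·53 = 5]
  6 = 1·5 + 1   → row E = row C − 1·row D = (1, 9, −10)   [check: 9·59 − 10·53 = 1]
  5 = 5·1 + 0   → remainder 0, stop. gcd = 1 (last nonzero row E).
The gcd is 1, so 53 is invertible mod 59. The last nonzero row gives 9·59 − 10·53 = 1, so t = −10. So 53^(−1) ≡ −10 ≡ 49 (mod 59). Verify: 53 · 49 = 2597 ≡ 1 (mod 59). ✓

Final answer: 53^(−1) ≡ 49 (mod 59)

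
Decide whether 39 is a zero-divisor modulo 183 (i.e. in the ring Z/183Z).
YES

gcd(39, 183) = 3 > 1, so 39 is not a unit in Z/183Z. In Z/nZ every nonzero non-unit is a zero-divisor: explicitly, take b = 183/gcd = 61 ≠ 0 (mod 183); then 39·61 = 2379 = 13·183, i.e. 39·61 ≡ 0 (mod 183). So 39 is a zero-divisor.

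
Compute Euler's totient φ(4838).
φ is multiplicative, with φ(p^e) = p^e − p^(e−1). Factorise 4838 = 2 · 41 · 59. Then
  φ(4838) = (2 − 1) · (41 − 1) · (59 − 1) = 1 · 40 · 58 = 2320.

Final answer: φ(4838) = 2320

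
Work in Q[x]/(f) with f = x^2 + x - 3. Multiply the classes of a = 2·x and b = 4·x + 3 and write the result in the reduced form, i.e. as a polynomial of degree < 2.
First multiply in Q[x] without reducing: a · b = 8·x^2 + 6·x. Now divide by f(x) = x^2 + x - 3, eliminating the leading term at each step:
  leading term 8·x^2: subtract (8)·f(x) = 8·x^2 + 8·x - 24, leaving 24 - 2·x
The degree is now < 2, so this is the remainder. Hence a · b ≡ 24 - 2·x in Q[x]/(f).

Final answer: a · b ≡ 24 - 2·x (mod f(x))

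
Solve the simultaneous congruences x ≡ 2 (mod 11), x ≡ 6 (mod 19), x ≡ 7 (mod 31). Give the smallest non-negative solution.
x ≡ 937 (mod 6479); the representative in [0, 6479) is 937

The moduli 11, 19, 31 are pairwise coprime, so by the CRT there is a unique solution mod 11·19·31 = 6479.
Solve by successive substitution. Start with x ≡ 2 (mod 11).
  Combine with x ≡ 6 (mod 19): write x = 2 + 11·t and require 2 + 11·t ≡ 6 (mod 19), i.e. 11·t ≡ 6 − 2 ≡ 4 (mod 19). Since 11^(−1) ≡ 7 (mod 19), t ≡ 7·4 ≡ 9 (mod 19). So x ≡ 2 + 11·9 = 101 (mod 209).
  Combine with x ≡ 7 (mod 31): write x = 101 + 209·t and require 101 + 209·t ≡ 7 (mod 31), i.e. 209·t ≡ 7 − 101 ≡ 30 (mod 31). Since 209^(−1) ≡ 27 (mod 31) (209 ≡ 23 (mod 31)), t ≡ 27·30 ≡ 4 (mod 31). So x ≡ 101 + 209·4 = 937 (mod 6479).
Unique solution in [0, 6479): x = 937.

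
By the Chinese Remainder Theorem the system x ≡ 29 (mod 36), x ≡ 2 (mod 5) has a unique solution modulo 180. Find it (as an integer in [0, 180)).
x ≡ 137 (mod 180); the representative in [0, 180) is 137

The moduli 36, 5 are pairwise coprime, so by the CRT there is a unique solution mod 36·5 = 180.
Solve by successive substitution. Start with x ≡ 29 (mod 36).
  Combine with x ≡ 2 (mod 5): write x = 29 + 36·t and require 29 + 36·t ≡ 2 (mod 5), i.e. 36·t ≡ 2 − 29 ≡ 3 (mod 5). Since 36^(−1) ≡ 1 (mod 5) (36 ≡ 1 (mod 5)), t ≡ 1·3 ≡ 3 (mod 5). So x ≡ 29 + 36·3 = 137 (mod 180).
Unique solution in [0, 180): x = 137.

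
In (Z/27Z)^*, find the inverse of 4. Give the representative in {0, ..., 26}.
4^(−1) ≡ 7 (mod 27)

Apply the extended Euclidean algorithm to (27, 4), tracking rows (r, s, t) with s·27 + t·4 = r. Each division r_prev = q·r_cur + r_new produces the new row as (previous row) − q·(current row):
  row A: (27, 1, 0)   [1·27 + 0·4 = 27]
  row B: (4, 0, 1)   [0·27 + 1·4 = 4]
  27 = 6·4 + 3   → row C = row A − 6·row B = (3, 1, −6)   [check: 1·27 − 6·4 = 3]
  4 = 1·3 + 1   → row D = row B − 1·row C = (1, −1, 7)   [check: −1·27 + 7·4 = 1]
  3 = 3·1 + 0   → remainder 0, stop. gcd = 1 (last nonzero row D).
The gcd is 1, so 4 is invertible mod 27. The last nonzero row gives −1·27 + 7·4 = 1, so t = 7. So 4^(−1) ≡ 7 (mod 27). Verify: 4 · 7 = 28 ≡ 1 (mod 27). ✓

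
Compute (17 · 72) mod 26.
Reduce the factors first: 72 ≡ 20 (mod 26), so 17 · 72 ≡ 17 · 20 (mod 26). 17 · 20 = 340. Dividing by 26: 340 = 13·26 + 2. So (17 · 72) mod 26 = 2.

Final answer: 2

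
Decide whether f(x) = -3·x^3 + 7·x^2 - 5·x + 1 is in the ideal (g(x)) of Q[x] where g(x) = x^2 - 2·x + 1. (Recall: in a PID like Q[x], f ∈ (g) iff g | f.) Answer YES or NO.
In Q[x] the ideal (g) consists of all multiples of g, so f ∈ (g) iff g | f, i.e. iff the remainder of f on division by g is 0. Divide f by g (g is monic, so eliminate the leading term of the running remainder at each step):
  leading term -3·x^3: subtract (-3·x)·g(x) = -3·x^3 + 6·x^2 - 3·x, leaving x^2 - 2·x + 1
  leading term x^2: subtract (1)·g(x) = x^2 - 2·x + 1, leaving 0
The remainder is 0, so f(x) = g(x) · h(x) with h(x) = 1 - 3·x. Hence g | f, i.e. f ∈ (g).

Final answer: YES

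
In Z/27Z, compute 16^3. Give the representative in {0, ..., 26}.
19

Use repeated squaring. Binary(3) = 11. Walk through the bits of the exponent 3 left-to-right: at each bit after the leading one, square the running value, then multiply by 16 if the bit is 1 (always reducing mod 27):
  bit 1 = 1 (leading): start with 16.
  bit 2 = 1: square 16^2 = 256 ≡ 13; bit is 1, so multiply 13·16 = 208 ≡ 19 (mod 27).
Final value: 16^3 ≡ 19 (mod 27).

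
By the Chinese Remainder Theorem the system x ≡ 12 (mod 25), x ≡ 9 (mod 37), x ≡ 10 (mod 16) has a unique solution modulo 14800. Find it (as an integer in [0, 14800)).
x ≡ 9962 (mod 14800); the representative in [0, 14800) is 9962

The moduli 25, 37, 16 are pairwise coprime, so by the CRT there is a unique solution mod 25·37·16 = 14800.
Solve by successive substitution. Start with x ≡ 12 (mod 25).
  Combine with x ≡ 9 (mod 37): write x = 12 + 25·t and require 12 + 25·t ≡ 9 (mod 37), i.e. 25·t ≡ 9 − 12 ≡ 34 (mod 37). Since 25^(−1) ≡ 3 (mod 37), t ≡ 3·34 ≡ 28 (mod 37). So x ≡ 12 + 25·28 = 712 (mod 925).
  Combine with x ≡ 10 (mod 16): write x = 712 + 925·t and require 712 + 925·t ≡ 10 (mod 16), i.e. 925·t ≡ 10 − 712 ≡ 2 (mod 16). Since 925^(−1) ≡ 5 (mod 16) (925 ≡ 13 (mod 16)), t ≡ 5·2 ≡ 10 (mod 16). So x ≡ 712 + 925·10 = 9962 (mod 14800).
Unique solution in [0, 14800): x = 9962.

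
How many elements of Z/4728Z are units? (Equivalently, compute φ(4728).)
Z/4728Z has φ(4728) = 1568 units

An element a ∈ Z/4728Z is a unit iff gcd(a, 4728) = 1, so the number of units is φ(4728). φ is multiplicative, with φ(p^e) = p^e − p^(e−1). Factorise 4728 = 2^3 · 3 · 197. Then
  φ(4728) = (2^3 − 2^2) · (3 − 1) · (197 − 1) = 4 · 2 · 196 = 1568.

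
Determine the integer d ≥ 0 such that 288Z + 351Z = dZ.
In the PID Z, (a, b) is generated by gcd(a, b). Compute gcd(351, 288) with the extended Euclidean algorithm, tracking rows (r, s, t) with s·351 + t·288 = r:
  row A: (351, 1, 0)   [1·351 + 0·288 = 351]
  row B: (288, 0, 1)   [0·351 + 1·288 = 288]
  351 = 1·288 + 63   → row C = row A − 1·row B = (63, 1, −1)   [check: 1·351 − 1·288 = 63]
  288 = 4·63 + 36   → row D = row B − 4·row C = (36, −4, 5)   [check: −4·351 + 5·288 = 36]
  63 = 1·36 + 27   → row E = row C − 1·row D = (27, 5, −6)   [check: 5·351 − 6·288 = 27]
  36 = 1·27 + 9   → row F = row D − 1·row E = (9, −9, 11)   [check: −9·351 + 11·288 = 9]
  27 = 3·9 + 0   → remainder 0, stop. gcd = 9 (last nonzero row F).
So gcd(288, 351) = 9, with Bézout identity −9·351 + 11·288 = 9. Containment (⊇): the Bézout identity exhibits 9 as an element of (288, 351), giving (9) ⊆ (288, 351). Containment (⊆): since 9 | 288 and 9 | 351 (288 = 9·32, 351 = 9·39), every Z-linear combination of 288 and 351 is divisible by 9, so (288, 351) ⊆ (9). Therefore (288, 351) = (9), d = 9.

Final answer: (288, 351) = (9); d = 9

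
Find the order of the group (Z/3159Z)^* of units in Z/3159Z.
|(Z/3159Z)^*| = 1944

(Z/3159Z)^* consists of the classes a with gcd(a, 3159) = 1, so its order is φ(3159). φ is multiplicative, with φ(p^e) = p^e − p^(e−1). Factorise 3159 = 3^5 · 13. Then
  φ(3159) = (3^5 − 3^4) · (13 − 1) = 162 · 12 = 1944.
Thus |(Z/3159Z)^*| = 1944.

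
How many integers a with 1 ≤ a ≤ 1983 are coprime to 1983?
1320

The number of a ∈ {1, ..., 1983} with gcd(a, 1983) = 1 is by definition Euler's totient φ(1983). φ is multiplicative, with φ(p^e) = p^e − p^(e−1). Factorise 1983 = 3 · 661. Then
  φ(1983) = (3 − 1) · (661 − 1) = 2 · 660 = 1320.
So there are 1320 such integers.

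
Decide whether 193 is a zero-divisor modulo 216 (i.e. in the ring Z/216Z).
gcd(193, 216) = 1, so 193 is a unit in Z/216Z (it has a multiplicative inverse). A unit cannot be a zero-divisor: if 193·b ≡ 0 then multiplying both sides by 193^(−1) gives b ≡ 0. So 193 is not a zero-divisor.

Final answer: NO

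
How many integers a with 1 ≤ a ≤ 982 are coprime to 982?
The number of a ∈ {1, ..., 982} with gcd(a, 982) = 1 is by definition Euler's totient φ(982). φ is multiplicative, with φ(p^e) = p^e − p^(e−1). Factorise 982 = 2 · 491. Then
  φ(982) = (2 − 1) · (491 − 1) = 1 · 490 = 490.
So there are 490 such integers.

Final answer: 490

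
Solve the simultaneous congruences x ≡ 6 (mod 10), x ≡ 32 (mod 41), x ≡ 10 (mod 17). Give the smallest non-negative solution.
The moduli 10, 41, 17 are pairwise coprime, so by the CRT there is a unique solution mod 10·41·17 = 6970.
Solve by successive substitution. Start with x ≡ 6 (mod 10).
  Combine with x ≡ 32 (mod 41): write x = 6 + 10·t and require 6 + 10·t ≡ 32 (mod 41), i.e. 10·t ≡ 32 − 6 ≡ 26 (mod 41). Since 10^(−1) ≡ 37 (mod 41), t ≡ 37·26 ≡ 19 (mod 41). So x ≡ 6 + 10·19 = 196 (mod 410).
  Combine with x ≡ 10 (mod 17): write x = 196 + 410·t and require 196 + 410·t ≡ 10 (mod 17), i.e. 410·t ≡ 10 − 196 ≡ 1 (mod 17). Since 410^(−1) ≡ 9 (mod 17) (410 ≡ 2 (mod 17)), t ≡ 9·1 ≡ 9 (mod 17). So x ≡ 196 + 410·9 = 3886 (mod 6970).
Unique solution in [0, 6970): x = 3886.

Final answer: x ≡ 3886 (mod 6970); the representative in [0, 6970) is 3886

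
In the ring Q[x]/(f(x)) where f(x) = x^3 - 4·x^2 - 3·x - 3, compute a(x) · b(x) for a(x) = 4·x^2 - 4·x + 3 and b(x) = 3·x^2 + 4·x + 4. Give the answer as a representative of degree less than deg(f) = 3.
First multiply in Q[x] without reducing: a · b = 12·x^4 + 4·x^3 + 9·x^2 - 4·x + 12. Now divide by f(x) = x^3 - 4·x^2 - 3·x - 3, eliminating the leading term at each step:
  leading term 12·x^4: subtract (12·x)·f(x) = 12·x^4 - 48·x^3 - 36·x^2 - 36·x, leaving 52·x^3 + 45·x^2 + 32·x + 12
  leading term 52·x^3: subtract (52)·f(x) = 52·x^3 - 208·x^2 - 156·x - 156, leaving 253·x^2 + 188·x + 168
The degree is now < 3, so this is the remainder. Hence a · b ≡ 253·x^2 + 188·x + 168 in Q[x]/(f).

Final answer: a · b ≡ 253·x^2 + 188·x + 168 (mod f(x))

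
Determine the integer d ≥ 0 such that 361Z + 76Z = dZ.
In the PID Z, (a, b) is generated by gcd(a, b). Compute gcd(361, 76) with the extended Euclidean algorithm, tracking rows (r, s, t) with s·361 + t·76 = r:
  row A: (361, 1, 0)   [1·361 + 0·76 = 361]
  row B: (76, 0, 1)   [0·361 + 1·76 = 76]
  361 = 4·76 + 57   → row C = row A − 4·row B = (57, 1, −4)   [check: 1·361 − 4·76 = 57]
  76 = 1·57 + 19   → row D = row B − 1·row C = (19, −1, 5)   [check: −1·361 + 5·76 = 19]
  57 = 3·19 + 0   → remainder 0, stop. gcd = 19 (last nonzero row D).
So gcd(361, 76) = 19, with Bézout identity −1·361 + 5·76 = 19. Containment (⊇): the Bézout identity exhibits 19 as an element of (361, 76), giving (19) ⊆ (361, 76). Containment (⊆): since 19 | 361 and 19 | 76 (361 = 19·19, 76 = 19·4), every Z-linear combination of 361 and 76 is divisible by 19, so (361, 76) ⊆ (19). Therefore (361, 76) = (19), d = 19.

Final answer: (361, 76) = (19); d = 19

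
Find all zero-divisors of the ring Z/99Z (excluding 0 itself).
An element a ∈ Z/99Z (with a ≠ 0) is a zero-divisor iff gcd(a, 99) > 1 (because a is a unit precisely when gcd(a, n) = 1, and in Z/nZ every nonzero, non-unit element is a zero-divisor). Scan a = 1, ..., 98 and keep those with gcd(a, 99) > 1:
  gcd(3, 99) = 3, gcd(6, 99) = 3, gcd(9, 99) = 9, gcd(11, 99) = 11, gcd(12, 99) = 3, gcd(15, 99) = 3, gcd(18, 99) = 9, gcd(21, 99) = 3, gcd(22, 99) = 11, gcd(24, 99) = 3, gcd(27, 99) = 9, gcd(30, 99) = 3, gcd(33, 99) = 33, gcd(36, 99) = 9, gcd(39, 99) = 3, gcd(42, 99) = 3, gcd(44, 99) = 11, gcd(45, 99) = 9, gcd(48, 99) = 3, gcd(51, 99) = 3, gcd(54, 99) = 9, gcd(55, 99) = 11, gcd(57, 99) = 3, gcd(60, 99) = 3, gcd(63, 99) = 9, gcd(66, 99) = 33, gcd(69, 99) = 3, gcd(72, 99) = 9, gcd(75, 99) = 3, gcd(77, 99) = 11, gcd(78, 99) = 3, gcd(81, 99) = 9, gcd(84, 99) = 3, gcd(87, 99) = 3, gcd(88, 99) = 11, gcd(90, 99) = 9, gcd(93, 99) = 3, gcd(96, 99) = 3.
All other a ∈ {1, ..., 98} have gcd(a, 99) = 1 and are units. So the nonzero zero-divisors are exactly the 38 values of a appearing in this scan.

Final answer: nonzero zero-divisors of Z/99Z = {3, 6, 9, 11, 12, 15, 18, 21, 22, 24, 27, 30, 33, 36, 39, 42, 44, 45, 48, 51, 54, 55, 57, 60, 63, 66, 69, 72, 75, 77, 78, 81, 84, 87, 88, 90, 93, 96}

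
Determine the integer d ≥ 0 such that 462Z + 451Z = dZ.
(462, 451) = (11); d = 11

In the PID Z, (a, b) is generated by gcd(a, b). Compute gcd(462, 451) with the extended Euclidean algorithm, tracking rows (r, s, t) with s·462 + t·451 = r:
  row A: (462, 1, 0)   [1·462 + 0·451 = 462]
  row B: (451, 0, 1)   [0·462 + 1·451 = 451]
  462 = 1·451 + 11   → row C = row A − 1·row B = (11, 1, −1)   [check: 1·462 − 1·451 = 11]
  451 = 41·11 + 0   → remainder 0, stop. gcd = 11 (last nonzero row C).
So gcd(462, 451) = 11, with Bézout identity 1·462 − 1·451 = 11. Containment (⊇): the Bézout identity exhibits 11 as an element of (462, 451), giving (11) ⊆ (462, 451). Containment (⊆): since 11 | 462 and 11 | 451 (462 = 11·42, 451 = 11·41), every Z-linear combination of 462 and 451 is divisible by 11, so (462, 451) ⊆ (11). Therefore (462, 451) = (11), d = 11.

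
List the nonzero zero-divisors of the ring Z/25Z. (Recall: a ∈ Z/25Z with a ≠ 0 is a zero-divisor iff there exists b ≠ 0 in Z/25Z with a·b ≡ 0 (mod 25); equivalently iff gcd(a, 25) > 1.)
nonzero zero-divisors of Z/25Z = {5, 10, 15, 20}

An element a ∈ Z/25Z (with a ≠ 0) is a zero-divisor iff gcd(a, 25) > 1 (because a is a unit precisely when gcd(a, n) = 1, and in Z/nZ every nonzero, non-unit element is a zero-divisor). Scan a = 1, ..., 24 and keep those with gcd(a, 25) > 1:
  gcd(5, 25) = 5, gcd(10, 25) = 5, gcd(15, 25) = 5, gcd(20, 25) = 5.
All other a ∈ {1, ..., 24} have gcd(a, 25) = 1 and are units. So the nonzero zero-divisors are exactly the 4 values of a appearing in this scan.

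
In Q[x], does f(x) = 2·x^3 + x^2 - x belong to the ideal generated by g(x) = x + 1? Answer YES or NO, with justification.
YES

In Q[x] the ideal (g) consists of all multiples of g, so f ∈ (g) iff g | f, i.e. iff the remainder of f on division by g is 0. Divide f by g (g is monic, so eliminate the leading term of the running remainder at each step):
  leading term 2·x^3: subtract (2·x^2)·g(x) = 2·x^3 + 2·x^2, leaving -x^2 - x
  leading term -x^2: subtract (-x)·g(x) = -x^2 - x, leaving 0
The remainder is 0, so f(x) = g(x) · h(x) with h(x) = 2·x^2 - x. Hence g | f, i.e. f ∈ (g).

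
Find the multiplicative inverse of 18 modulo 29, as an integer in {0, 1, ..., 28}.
Apply the extended Euclidean algorithm to (29, 18), tracking rows (r, s, t) with s·29 + t·18 = r. Each division r_prev = q·r_cur + r_new produces the new row as (previous row) − q·(current row):
  row A: (29, 1, 0)   [1·29 + 0·18 = 29]
  row B: (18, 0, 1)   [0·29 + 1·18 = 18]
  29 = 1·18 + 11   → row C = row A − 1·row B = (11, 1, −1)   [check: 1·29 − 1·18 = 11]
  18 = 1·11 + 7   → row D = row B − 1·row C = (7, −1, 2)   [check: −1·29 + 2·18 = 7]
  11 = 1·7 + 4   → row E = row C − 1·row D = (4, 2, −3)   [check: 2·29 − 3·18 = 4]
  7 = 1·4 + 3   → row F = row D − 1·row E = (3, −3, 5)   [check: −3·29 + 5·18 = 3]
  4 = 1·3 + 1   → row G = row E − 1·row F = (1, 5, −8)   [check: 5·29 − 8·18 = 1]
  3 = 3·1 + 0   → remainder 0, stop. gcd = 1 (last nonzero row G).
The gcd is 1, so 18 is invertible mod 29. The last nonzero row gives 5·29 − 8·18 = 1, so t = −8. So 18^(−1) ≡ −8 ≡ 21 (mod 29). Verify: 18 · 21 = 378 ≡ 1 (mod 29). ✓

Final answer: 18^(−1) ≡ 21 (mod 29)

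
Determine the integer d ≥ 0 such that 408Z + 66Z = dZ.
(408, 66) = (6); d = 6

In the PID Z, (a, b) is generated by gcd(a, b). Compute gcd(408, 66) with the extended Euclidean algorithm, tracking rows (r, s, t) with s·408 + t·66 = r:
  row A: (408, 1, 0)   [1·408 + 0·66 = 408]
  row B: (66, 0, 1)   [0·408 + 1·66 = 66]
  408 = 6·66 + 12   → row C = row A − 6·row B = (12, 1, −6)   [check: 1·408 − 6·66 = 12]
  66 = 5·12 + 6   → row D = row B − 5·row C = (6, −5, 31)   [check: −5·408 + 31·66 = 6]
  12 = 2·6 + 0   → remainder 0, stop. gcd = 6 (last nonzero row D).
So gcd(408, 66) = 6, with Bézout identity −5·408 + 31·66 = 6. Containment (⊇): the Bézout identity exhibits 6 as an element of (408, 66), giving (6) ⊆ (408, 66). Containment (⊆): since 6 | 408 and 6 | 66 (408 = 6·68, 66 = 6·11), every Z-linear combination of 408 and 66 is divisible by 6, so (408, 66) ⊆ (6). Therefore (408, 66) = (6), d = 6.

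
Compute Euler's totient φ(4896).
φ is multiplicative, with φ(p^e) = p^e − p^(e−1). Factorise 4896 = 2^5 · 3^2 · 17. Then
  φ(4896) = (2^5 − 2^4) · (3^2 − 3^1) · (17 − 1) = 16 · 6 · 16 = 1536.

Final answer: φ(4896) = 1536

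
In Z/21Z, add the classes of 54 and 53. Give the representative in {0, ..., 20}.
2

Reduce the summands first: 54 ≡ 12, 53 ≡ 11 (mod 21), so 54 + 53 ≡ 12 + 11 (mod 21). 12 + 11 = 23; 23 = 1·21 + 2, so (54 + 53) mod 21 = 2.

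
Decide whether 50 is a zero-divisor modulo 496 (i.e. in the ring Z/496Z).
gcd(50, 496) = 2 > 1, so 50 is not a unit in Z/496Z. In Z/nZ every nonzero non-unit is a zero-divisor: explicitly, take b = 496/gcd = 248 ≠ 0 (mod 496); then 50·248 = 12400 = 25·496, i.e. 50·248 ≡ 0 (mod 496). So 50 is a zero-divisor.

Final answer: YES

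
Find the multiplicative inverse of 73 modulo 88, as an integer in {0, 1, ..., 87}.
Apply the extended Euclidean algorithm to (88, 73), tracking rows (r, s, t) with s·88 + t·73 = r. Each division r_prev = q·r_cur + r_new produces the new row as (previous row) − q·(current row):
  row A: (88, 1, 0)   [1·88 + 0·73 = 88]
  row B: (73, 0, 1)   [0·88 + 1·73 = 73]
  88 = 1·73 + 15   → row C = row A − 1·row B = (15, 1, −1)   [check: 1·88 − 1·73 = 15]
  73 = 4·15 + 13   → row D = row B − 4·row C = (13, −4, 5)   [check: −4·88 + 5·73 = 13]
  15 = 1·13 + 2   → row E = row C − 1·row D = (2, 5, −6)   [check: 5·88 − 6·73 = 2]
  13 = 6·2 + 1   → row F = row D − 6·row E = (1, −34, 41)   [check: −34·88 + 41·73 = 1]
  2 = 2·1 + 0   → remainder 0, stop. gcd = 1 (last nonzero row F).
The gcd is 1, so 73 is invertible mod 88. The last nonzero row gives −34·88 + 41·73 = 1, so t = 41. So 73^(−1) ≡ 41 (mod 88). Verify: 73 · 41 = 2993 ≡ 1 (mod 88). ✓

Final answer: 73^(−1) ≡ 41 (mod 88)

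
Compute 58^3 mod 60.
52

Use repeated squaring. Binary(3) = 11. Walk through the bits of the exponent 3 left-to-right: at each bit after the leading one, square the running value, then multiply by 58 if the bit is 1 (always reducing mod 60):
  bit 1 = 1 (leading): start with 58.
  bit 2 = 1: square 58^2 = 3364 ≡ 4; bit is 1, so multiply 4·58 = 232 ≡ 52 (mod 60).
Final value: 58^3 ≡ 52 (mod 60).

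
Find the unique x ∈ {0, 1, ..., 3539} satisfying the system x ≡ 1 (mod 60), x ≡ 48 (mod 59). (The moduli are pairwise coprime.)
x ≡ 2821 (mod 3540); the representative in [0, 3540) is 2821

The moduli 60, 59 are pairwise coprime, so by the CRT there is a unique solution mod 60·59 = 3540.
Solve by successive substitution. Start with x ≡ 1 (mod 60).
  Combine with x ≡ 48 (mod 59): write x = 1 + 60·t and require 1 + 60·t ≡ 48 (mod 59), i.e. 60·t ≡ 48 − 1 ≡ 47 (mod 59). Since 60^(−1) ≡ 1 (mod 59) (60 ≡ 1 (mod 59)), t ≡ 1·47 ≡ 47 (mod 59). So x ≡ 1 + 60·47 = 2821 (mod 3540).
Unique solution in [0, 3540): x = 2821.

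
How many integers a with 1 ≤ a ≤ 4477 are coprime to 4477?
The number of a ∈ {1, ..., 4477} with gcd(a, 4477) = 1 is by definition Euler's totient φ(4477). φ is multiplicative, with φ(p^e) = p^e − p^(e−1). Factorise 4477 = 11^2 · 37. Then
  φ(4477) = (11^2 − 11^1) · (37 − 1) = 110 · 36 = 3960.
So there are 3960 such integers.

Final answer: 3960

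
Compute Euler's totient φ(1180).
φ(1180) = 464

φ is multiplicative, with φ(p^e) = p^e − p^(e−1). Factorise 1180 = 2^2 · 5 · 59. Then
  φ(1180) = (2^2 − 2^1) · (5 − 1) · (59 − 1) = 2 · 4 · 58 = 464.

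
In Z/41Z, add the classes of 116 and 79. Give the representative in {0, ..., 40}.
31

Reduce the summands first: 116 ≡ 34, 79 ≡ 38 (mod 41), so 116 + 79 ≡ 34 + 38 (mod 41). 34 + 38 = 72; 72 = 1·41 + 31, so (116 + 79) mod 41 = 31.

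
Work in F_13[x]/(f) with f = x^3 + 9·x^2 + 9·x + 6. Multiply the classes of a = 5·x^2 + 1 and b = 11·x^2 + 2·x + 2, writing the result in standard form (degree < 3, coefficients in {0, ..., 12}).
Multiply as integer polynomials: a · b = 55·x^4 + 10·x^3 + 21·x^2 + 2·x + 2. Reducing coefficients mod 13: a · b ≡ 3·x^4 + 10·x^3 + 8·x^2 + 2·x + 2. Now divide by f(x) = x^3 + 9·x^2 + 9·x + 6 in F_13[x], eliminating the leading term at each step:
  leading term 3·x^4: subtract (3·x)·f(x) = 3·x^4 + x^3 + x^2 + 5·x, leaving 9·x^3 + 7·x^2 + 10·x + 2 (coefficients mod 13)
  leading term 9·x^3: subtract (9)·f(x) = 9·x^3 + 3·x^2 + 3·x + 2, leaving 4·x^2 + 7·x (coefficients mod 13)
The degree is now < 3, so this is the remainder. Hence a · b ≡ 4·x^2 + 7·x in F_13[x]/(f).

Final answer: a · b ≡ 4·x^2 + 7·x (mod f(x))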